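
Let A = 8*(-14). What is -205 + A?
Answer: -317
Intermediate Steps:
A = -112
-205 + A = -205 - 112 = -317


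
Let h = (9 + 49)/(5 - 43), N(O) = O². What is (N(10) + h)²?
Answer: 3500641/361 ≈ 9697.1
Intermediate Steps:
h = -29/19 (h = 58/(-38) = 58*(-1/38) = -29/19 ≈ -1.5263)
(N(10) + h)² = (10² - 29/19)² = (100 - 29/19)² = (1871/19)² = 3500641/361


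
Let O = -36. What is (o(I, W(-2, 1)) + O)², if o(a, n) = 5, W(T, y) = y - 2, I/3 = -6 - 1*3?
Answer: 961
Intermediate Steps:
I = -27 (I = 3*(-6 - 1*3) = 3*(-6 - 3) = 3*(-9) = -27)
W(T, y) = -2 + y
(o(I, W(-2, 1)) + O)² = (5 - 36)² = (-31)² = 961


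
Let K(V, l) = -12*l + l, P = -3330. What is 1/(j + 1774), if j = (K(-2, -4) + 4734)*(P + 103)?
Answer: -1/15416832 ≈ -6.4864e-8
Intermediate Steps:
K(V, l) = -11*l
j = -15418606 (j = (-11*(-4) + 4734)*(-3330 + 103) = (44 + 4734)*(-3227) = 4778*(-3227) = -15418606)
1/(j + 1774) = 1/(-15418606 + 1774) = 1/(-15416832) = -1/15416832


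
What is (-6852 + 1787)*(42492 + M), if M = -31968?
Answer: -53304060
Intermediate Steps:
(-6852 + 1787)*(42492 + M) = (-6852 + 1787)*(42492 - 31968) = -5065*10524 = -53304060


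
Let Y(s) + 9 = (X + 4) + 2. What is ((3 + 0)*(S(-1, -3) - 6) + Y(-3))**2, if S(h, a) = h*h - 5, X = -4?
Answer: 1369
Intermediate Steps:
S(h, a) = -5 + h**2 (S(h, a) = h**2 - 5 = -5 + h**2)
Y(s) = -7 (Y(s) = -9 + ((-4 + 4) + 2) = -9 + (0 + 2) = -9 + 2 = -7)
((3 + 0)*(S(-1, -3) - 6) + Y(-3))**2 = ((3 + 0)*((-5 + (-1)**2) - 6) - 7)**2 = (3*((-5 + 1) - 6) - 7)**2 = (3*(-4 - 6) - 7)**2 = (3*(-10) - 7)**2 = (-30 - 7)**2 = (-37)**2 = 1369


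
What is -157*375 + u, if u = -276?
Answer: -59151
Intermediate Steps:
-157*375 + u = -157*375 - 276 = -58875 - 276 = -59151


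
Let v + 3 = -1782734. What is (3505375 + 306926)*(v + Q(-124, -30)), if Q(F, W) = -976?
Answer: -6800050853613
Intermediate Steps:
v = -1782737 (v = -3 - 1782734 = -1782737)
(3505375 + 306926)*(v + Q(-124, -30)) = (3505375 + 306926)*(-1782737 - 976) = 3812301*(-1783713) = -6800050853613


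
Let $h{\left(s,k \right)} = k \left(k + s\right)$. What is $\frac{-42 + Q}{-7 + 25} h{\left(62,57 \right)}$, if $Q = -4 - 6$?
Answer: $- \frac{58786}{3} \approx -19595.0$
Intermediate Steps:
$Q = -10$ ($Q = -4 - 6 = -10$)
$\frac{-42 + Q}{-7 + 25} h{\left(62,57 \right)} = \frac{-42 - 10}{-7 + 25} \cdot 57 \left(57 + 62\right) = - \frac{52}{18} \cdot 57 \cdot 119 = \left(-52\right) \frac{1}{18} \cdot 6783 = \left(- \frac{26}{9}\right) 6783 = - \frac{58786}{3}$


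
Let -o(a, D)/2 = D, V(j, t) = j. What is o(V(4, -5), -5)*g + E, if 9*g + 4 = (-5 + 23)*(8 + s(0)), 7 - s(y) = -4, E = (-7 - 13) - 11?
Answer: 3101/9 ≈ 344.56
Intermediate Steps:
E = -31 (E = -20 - 11 = -31)
s(y) = 11 (s(y) = 7 - 1*(-4) = 7 + 4 = 11)
o(a, D) = -2*D
g = 338/9 (g = -4/9 + ((-5 + 23)*(8 + 11))/9 = -4/9 + (18*19)/9 = -4/9 + (1/9)*342 = -4/9 + 38 = 338/9 ≈ 37.556)
o(V(4, -5), -5)*g + E = -2*(-5)*(338/9) - 31 = 10*(338/9) - 31 = 3380/9 - 31 = 3101/9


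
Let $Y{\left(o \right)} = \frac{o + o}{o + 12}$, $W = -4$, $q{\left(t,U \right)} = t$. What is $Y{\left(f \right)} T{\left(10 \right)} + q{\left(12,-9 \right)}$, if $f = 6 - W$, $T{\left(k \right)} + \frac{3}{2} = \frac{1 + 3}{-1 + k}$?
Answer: $\frac{1093}{99} \approx 11.04$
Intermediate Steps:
$T{\left(k \right)} = - \frac{3}{2} + \frac{4}{-1 + k}$ ($T{\left(k \right)} = - \frac{3}{2} + \frac{1 + 3}{-1 + k} = - \frac{3}{2} + \frac{4}{-1 + k}$)
$f = 10$ ($f = 6 - -4 = 6 + 4 = 10$)
$Y{\left(o \right)} = \frac{2 o}{12 + o}$
$Y{\left(f \right)} T{\left(10 \right)} + q{\left(12,-9 \right)} = 2 \cdot 10 \frac{1}{12 + 10} \frac{11 - 30}{2 \left(-1 + 10\right)} + 12 = 2 \cdot 10 \cdot \frac{1}{22} \frac{11 - 30}{2 \cdot 9} + 12 = 2 \cdot 10 \cdot \frac{1}{22} \cdot \frac{1}{2} \cdot \frac{1}{9} \left(-19\right) + 12 = \frac{10}{11} \left(- \frac{19}{18}\right) + 12 = - \frac{95}{99} + 12 = \frac{1093}{99}$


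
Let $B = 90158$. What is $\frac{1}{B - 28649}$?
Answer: $\frac{1}{61509} \approx 1.6258 \cdot 10^{-5}$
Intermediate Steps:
$\frac{1}{B - 28649} = \frac{1}{90158 - 28649} = \frac{1}{61509}$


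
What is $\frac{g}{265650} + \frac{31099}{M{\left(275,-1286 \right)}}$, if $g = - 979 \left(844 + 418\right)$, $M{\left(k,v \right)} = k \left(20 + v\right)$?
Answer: $- \frac{265697017}{56052150} \approx -4.7402$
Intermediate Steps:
$g = -1235498$ ($g = \left(-979\right) 1262 = -1235498$)
$\frac{g}{265650} + \frac{31099}{M{\left(275,-1286 \right)}} = - \frac{1235498}{265650} + \frac{31099}{275 \left(20 - 1286\right)} = \left(-1235498\right) \frac{1}{265650} + \frac{31099}{275 \left(-1266\right)} = - \frac{56159}{12075} + \frac{31099}{-348150} = - \frac{56159}{12075} + 31099 \left(- \frac{1}{348150}\right) = - \frac{56159}{12075} - \frac{31099}{348150} = - \frac{265697017}{56052150}$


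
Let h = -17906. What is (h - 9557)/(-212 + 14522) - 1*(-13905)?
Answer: 198953087/14310 ≈ 13903.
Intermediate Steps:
(h - 9557)/(-212 + 14522) - 1*(-13905) = (-17906 - 9557)/(-212 + 14522) - 1*(-13905) = -27463/14310 + 13905 = 198953087/14310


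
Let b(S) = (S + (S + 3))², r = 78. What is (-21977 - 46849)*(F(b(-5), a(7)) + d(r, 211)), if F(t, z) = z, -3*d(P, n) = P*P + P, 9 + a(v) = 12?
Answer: 141162126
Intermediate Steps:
a(v) = 3 (a(v) = -9 + 12 = 3)
d(P, n) = -P/3 - P²/3 (d(P, n) = -(P*P + P)/3 = -(P² + P)/3 = -(P + P²)/3 = -P/3 - P²/3)
b(S) = (3 + 2*S)² (b(S) = (S + (3 + S))² = (3 + 2*S)²)
(-21977 - 46849)*(F(b(-5), a(7)) + d(r, 211)) = (-21977 - 46849)*(3 - ⅓*78*(1 + 78)) = -68826*(3 - ⅓*78*79) = -68826*(3 - 2054) = -68826*(-2051) = 141162126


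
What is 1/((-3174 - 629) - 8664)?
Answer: -1/12467 ≈ -8.0212e-5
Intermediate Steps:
1/((-3174 - 629) - 8664) = 1/(-3803 - 8664) = 1/(-12467) = -1/12467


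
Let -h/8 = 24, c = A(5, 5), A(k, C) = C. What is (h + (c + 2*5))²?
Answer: 31329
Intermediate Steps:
c = 5
h = -192 (h = -8*24 = -192)
(h + (c + 2*5))² = (-192 + (5 + 2*5))² = (-192 + (5 + 10))² = (-192 + 15)² = (-177)² = 31329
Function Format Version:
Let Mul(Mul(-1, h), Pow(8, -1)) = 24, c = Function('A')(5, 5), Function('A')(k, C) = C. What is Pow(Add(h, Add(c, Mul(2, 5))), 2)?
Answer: 31329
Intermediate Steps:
c = 5
h = -192 (h = Mul(-8, 24) = -192)
Pow(Add(h, Add(c, Mul(2, 5))), 2) = Pow(Add(-192, Add(5, Mul(2, 5))), 2) = Pow(Add(-192, Add(5, 10)), 2) = Pow(Add(-192, 15), 2) = Pow(-177, 2) = 31329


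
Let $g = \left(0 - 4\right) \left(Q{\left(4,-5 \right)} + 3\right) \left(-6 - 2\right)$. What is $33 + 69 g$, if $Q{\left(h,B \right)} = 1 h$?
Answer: $15489$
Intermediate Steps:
$Q{\left(h,B \right)} = h$
$g = 224$ ($g = \left(0 - 4\right) \left(4 + 3\right) \left(-6 - 2\right) = \left(-4\right) 7 \left(-8\right) = \left(-28\right) \left(-8\right) = 224$)
$33 + 69 g = 33 + 69 \cdot 224 = 33 + 15456 = 15489$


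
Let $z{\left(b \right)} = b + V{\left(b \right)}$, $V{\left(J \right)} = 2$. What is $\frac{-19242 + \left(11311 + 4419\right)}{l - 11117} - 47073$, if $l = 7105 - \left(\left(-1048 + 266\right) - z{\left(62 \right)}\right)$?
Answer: $- \frac{74514803}{1583} \approx -47072.0$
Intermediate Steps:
$z{\left(b \right)} = 2 + b$ ($z{\left(b \right)} = b + 2 = 2 + b$)
$l = 7951$ ($l = 7105 - \left(\left(-1048 + 266\right) - \left(2 + 62\right)\right) = 7105 - \left(-782 - 64\right) = 7105 - -846 = 7105 + 846 = 7951$)
$\frac{-19242 + \left(11311 + 4419\right)}{l - 11117} - 47073 = \frac{-19242 + \left(11311 + 4419\right)}{7951 - 11117} - 47073 = \frac{-19242 + 15730}{-3166} - 47073 = \left(-3512\right) \left(- \frac{1}{3166}\right) - 47073 = \frac{1756}{1583} - 47073 = - \frac{74514803}{1583}$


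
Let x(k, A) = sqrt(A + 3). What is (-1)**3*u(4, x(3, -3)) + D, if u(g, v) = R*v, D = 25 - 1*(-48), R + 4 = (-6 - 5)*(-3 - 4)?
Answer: 73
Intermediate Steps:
R = 73 (R = -4 + (-6 - 5)*(-3 - 4) = -4 - 11*(-7) = -4 + 77 = 73)
D = 73 (D = 25 + 48 = 73)
x(k, A) = sqrt(3 + A)
u(g, v) = 73*v
(-1)**3*u(4, x(3, -3)) + D = (-1)**3*(73*sqrt(3 - 3)) + 73 = -73*sqrt(0) + 73 = -73*0 + 73 = -1*0 + 73 = 0 + 73 = 73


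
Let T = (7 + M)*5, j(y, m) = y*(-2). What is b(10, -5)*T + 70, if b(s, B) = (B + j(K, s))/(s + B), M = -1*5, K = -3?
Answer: 72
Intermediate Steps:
M = -5
j(y, m) = -2*y
T = 10 (T = (7 - 5)*5 = 2*5 = 10)
b(s, B) = (6 + B)/(B + s) (b(s, B) = (B - 2*(-3))/(s + B) = (B + 6)/(B + s) = (6 + B)/(B + s))
b(10, -5)*T + 70 = ((6 - 5)/(-5 + 10))*10 + 70 = (1/5)*10 + 70 = ((⅕)*1)*10 + 70 = (⅕)*10 + 70 = 2 + 70 = 72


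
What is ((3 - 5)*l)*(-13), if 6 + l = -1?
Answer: -182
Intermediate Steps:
l = -7 (l = -6 - 1 = -7)
((3 - 5)*l)*(-13) = ((3 - 5)*(-7))*(-13) = -2*(-7)*(-13) = 14*(-13) = -182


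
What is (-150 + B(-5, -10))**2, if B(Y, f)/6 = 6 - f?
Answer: 2916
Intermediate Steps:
B(Y, f) = 36 - 6*f (B(Y, f) = 6*(6 - f) = 36 - 6*f)
(-150 + B(-5, -10))**2 = (-150 + (36 - 6*(-10)))**2 = (-150 + (36 + 60))**2 = (-150 + 96)**2 = (-54)**2 = 2916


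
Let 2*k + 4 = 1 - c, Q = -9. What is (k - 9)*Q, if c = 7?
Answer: 126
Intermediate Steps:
k = -5 (k = -2 + (1 - 1*7)/2 = -2 + (1 - 7)/2 = -2 + (½)*(-6) = -2 - 3 = -5)
(k - 9)*Q = (-5 - 9)*(-9) = -14*(-9) = 126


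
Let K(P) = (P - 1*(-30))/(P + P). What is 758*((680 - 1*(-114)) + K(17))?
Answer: 10249297/17 ≈ 6.0290e+5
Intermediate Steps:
K(P) = (30 + P)/(2*P) (K(P) = (P + 30)/((2*P)) = (30 + P)*(1/(2*P)) = (30 + P)/(2*P))
758*((680 - 1*(-114)) + K(17)) = 758*((680 - 1*(-114)) + (½)*(30 + 17)/17) = 758*((680 + 114) + (½)*(1/17)*47) = 758*(794 + 47/34) = 758*(27043/34) = 10249297/17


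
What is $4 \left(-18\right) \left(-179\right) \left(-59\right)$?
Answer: $-760392$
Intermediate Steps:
$4 \left(-18\right) \left(-179\right) \left(-59\right) = \left(-72\right) \left(-179\right) \left(-59\right) = 12888 \left(-59\right) = -760392$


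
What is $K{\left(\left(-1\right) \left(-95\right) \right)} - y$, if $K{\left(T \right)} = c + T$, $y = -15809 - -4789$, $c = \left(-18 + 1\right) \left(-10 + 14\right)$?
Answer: $11047$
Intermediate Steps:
$c = -68$ ($c = \left(-17\right) 4 = -68$)
$y = -11020$ ($y = -15809 + 4789 = -11020$)
$K{\left(T \right)} = -68 + T$
$K{\left(\left(-1\right) \left(-95\right) \right)} - y = \left(-68 - -95\right) - -11020 = \left(-68 + 95\right) + 11020 = 27 + 11020 = 11047$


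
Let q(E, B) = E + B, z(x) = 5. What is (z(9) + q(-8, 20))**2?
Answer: 289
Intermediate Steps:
q(E, B) = B + E
(z(9) + q(-8, 20))**2 = (5 + (20 - 8))**2 = (5 + 12)**2 = 17**2 = 289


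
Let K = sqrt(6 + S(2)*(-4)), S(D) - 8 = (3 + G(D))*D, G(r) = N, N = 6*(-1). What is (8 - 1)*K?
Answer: 7*I*sqrt(2) ≈ 9.8995*I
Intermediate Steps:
N = -6
G(r) = -6
S(D) = 8 - 3*D (S(D) = 8 + (3 - 6)*D = 8 - 3*D)
K = I*sqrt(2) (K = sqrt(6 + (8 - 3*2)*(-4)) = sqrt(6 + (8 - 6)*(-4)) = sqrt(6 + 2*(-4)) = sqrt(6 - 8) = sqrt(-2) = I*sqrt(2) ≈ 1.4142*I)
(8 - 1)*K = (8 - 1)*(I*sqrt(2)) = 7*(I*sqrt(2)) = 7*I*sqrt(2)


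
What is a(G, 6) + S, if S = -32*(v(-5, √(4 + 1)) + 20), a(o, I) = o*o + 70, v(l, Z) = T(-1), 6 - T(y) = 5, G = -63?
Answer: 3367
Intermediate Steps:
T(y) = 1 (T(y) = 6 - 1*5 = 6 - 5 = 1)
v(l, Z) = 1
a(o, I) = 70 + o² (a(o, I) = o² + 70 = 70 + o²)
S = -672 (S = -32*(1 + 20) = -32*21 = -672)
a(G, 6) + S = (70 + (-63)²) - 672 = (70 + 3969) - 672 = 4039 - 672 = 3367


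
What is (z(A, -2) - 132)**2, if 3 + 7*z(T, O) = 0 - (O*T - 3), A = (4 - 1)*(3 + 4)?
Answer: 15876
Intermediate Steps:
A = 21 (A = 3*7 = 21)
z(T, O) = -O*T/7 (z(T, O) = -3/7 + (0 - (O*T - 3))/7 = -3/7 + (0 - (-3 + O*T))/7 = -3/7 + (0 + (3 - O*T))/7 = -3/7 + (3 - O*T)/7 = -3/7 + (3/7 - O*T/7) = -O*T/7)
(z(A, -2) - 132)**2 = (-1/7*(-2)*21 - 132)**2 = (6 - 132)**2 = (-126)**2 = 15876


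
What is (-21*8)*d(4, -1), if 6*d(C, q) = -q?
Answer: -28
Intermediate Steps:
d(C, q) = -q/6 (d(C, q) = (-q)/6 = -q/6)
(-21*8)*d(4, -1) = (-21*8)*(-⅙*(-1)) = -168*⅙ = -28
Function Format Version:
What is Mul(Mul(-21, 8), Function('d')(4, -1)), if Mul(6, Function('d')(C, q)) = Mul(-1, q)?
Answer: -28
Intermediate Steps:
Function('d')(C, q) = Mul(Rational(-1, 6), q) (Function('d')(C, q) = Mul(Rational(1, 6), Mul(-1, q)) = Mul(Rational(-1, 6), q))
Mul(Mul(-21, 8), Function('d')(4, -1)) = Mul(Mul(-21, 8), Mul(Rational(-1, 6), -1)) = Mul(-168, Rational(1, 6)) = -28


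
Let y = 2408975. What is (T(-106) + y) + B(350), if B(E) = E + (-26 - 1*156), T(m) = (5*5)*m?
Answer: 2406493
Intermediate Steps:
T(m) = 25*m
B(E) = -182 + E (B(E) = E + (-26 - 156) = E - 182 = -182 + E)
(T(-106) + y) + B(350) = (25*(-106) + 2408975) + (-182 + 350) = (-2650 + 2408975) + 168 = 2406325 + 168 = 2406493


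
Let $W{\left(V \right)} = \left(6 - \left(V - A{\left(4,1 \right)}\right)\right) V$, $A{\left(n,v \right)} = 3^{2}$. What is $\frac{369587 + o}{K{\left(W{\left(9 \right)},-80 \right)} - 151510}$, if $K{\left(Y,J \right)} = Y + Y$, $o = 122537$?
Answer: $- \frac{246062}{75701} \approx -3.2504$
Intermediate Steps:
$A{\left(n,v \right)} = 9$
$W{\left(V \right)} = V \left(15 - V\right)$ ($W{\left(V \right)} = \left(6 - \left(-9 + V\right)\right) V = \left(15 - V\right) V = V \left(15 - V\right)$)
$K{\left(Y,J \right)} = 2 Y$
$\frac{369587 + o}{K{\left(W{\left(9 \right)},-80 \right)} - 151510} = \frac{369587 + 122537}{2 \cdot 9 \left(15 - 9\right) - 151510} = \frac{492124}{2 \cdot 9 \left(15 - 9\right) - 151510} = \frac{492124}{2 \cdot 9 \cdot 6 - 151510} = \frac{492124}{2 \cdot 54 - 151510} = \frac{492124}{108 - 151510} = \frac{492124}{-151402} = 492124 \left(- \frac{1}{151402}\right) = - \frac{246062}{75701}$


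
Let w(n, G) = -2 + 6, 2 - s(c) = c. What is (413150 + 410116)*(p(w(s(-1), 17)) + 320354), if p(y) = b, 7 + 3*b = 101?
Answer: 263762351832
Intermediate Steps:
s(c) = 2 - c
b = 94/3 (b = -7/3 + (⅓)*101 = -7/3 + 101/3 = 94/3 ≈ 31.333)
w(n, G) = 4
p(y) = 94/3
(413150 + 410116)*(p(w(s(-1), 17)) + 320354) = (413150 + 410116)*(94/3 + 320354) = 823266*(961156/3) = 263762351832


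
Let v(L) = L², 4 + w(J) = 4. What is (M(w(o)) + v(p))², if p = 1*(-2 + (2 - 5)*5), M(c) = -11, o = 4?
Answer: 77284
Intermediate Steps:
w(J) = 0 (w(J) = -4 + 4 = 0)
p = -17 (p = 1*(-2 - 3*5) = 1*(-2 - 15) = 1*(-17) = -17)
(M(w(o)) + v(p))² = (-11 + (-17)²)² = (-11 + 289)² = 278² = 77284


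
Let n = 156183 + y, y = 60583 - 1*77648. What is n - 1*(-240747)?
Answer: 379865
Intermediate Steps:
y = -17065 (y = 60583 - 77648 = -17065)
n = 139118 (n = 156183 - 17065 = 139118)
n - 1*(-240747) = 139118 - 1*(-240747) = 139118 + 240747 = 379865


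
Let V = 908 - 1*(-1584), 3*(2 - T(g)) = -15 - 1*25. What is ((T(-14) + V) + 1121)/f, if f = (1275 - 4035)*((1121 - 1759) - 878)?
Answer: 2177/2510496 ≈ 0.00086716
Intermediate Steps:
T(g) = 46/3 (T(g) = 2 - (-15 - 1*25)/3 = 2 - (-15 - 25)/3 = 2 - ⅓*(-40) = 2 + 40/3 = 46/3)
f = 4184160 (f = -2760*(-638 - 878) = -2760*(-1516) = 4184160)
V = 2492 (V = 908 + 1584 = 2492)
((T(-14) + V) + 1121)/f = ((46/3 + 2492) + 1121)/4184160 = (7522/3 + 1121)*(1/4184160) = (10885/3)*(1/4184160) = 2177/2510496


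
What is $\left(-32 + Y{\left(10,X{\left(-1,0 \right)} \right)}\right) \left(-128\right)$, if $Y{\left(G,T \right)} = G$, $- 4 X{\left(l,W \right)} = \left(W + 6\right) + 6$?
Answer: $2816$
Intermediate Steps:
$X{\left(l,W \right)} = -3 - \frac{W}{4}$ ($X{\left(l,W \right)} = - \frac{\left(W + 6\right) + 6}{4} = - \frac{\left(6 + W\right) + 6}{4} = - \frac{12 + W}{4} = -3 - \frac{W}{4}$)
$\left(-32 + Y{\left(10,X{\left(-1,0 \right)} \right)}\right) \left(-128\right) = \left(-32 + 10\right) \left(-128\right) = \left(-22\right) \left(-128\right) = 2816$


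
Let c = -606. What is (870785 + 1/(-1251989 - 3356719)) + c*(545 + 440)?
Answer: 1262209903499/4608708 ≈ 2.7388e+5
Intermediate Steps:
(870785 + 1/(-1251989 - 3356719)) + c*(545 + 440) = (870785 + 1/(-1251989 - 3356719)) - 606*(545 + 440) = (870785 + 1/(-4608708)) - 606*985 = (870785 - 1/4608708) - 596910 = 4013193795779/4608708 - 596910 = 1262209903499/4608708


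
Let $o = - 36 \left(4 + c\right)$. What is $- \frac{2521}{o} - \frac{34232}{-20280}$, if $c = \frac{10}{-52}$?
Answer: $\frac{30234911}{1505790} \approx 20.079$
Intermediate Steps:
$c = - \frac{5}{26}$ ($c = 10 \left(- \frac{1}{52}\right) = - \frac{5}{26} \approx -0.19231$)
$o = - \frac{1782}{13}$ ($o = - 36 \left(4 - \frac{5}{26}\right) = \left(-36\right) \frac{99}{26} = - \frac{1782}{13} \approx -137.08$)
$- \frac{2521}{o} - \frac{34232}{-20280} = - \frac{2521}{- \frac{1782}{13}} - \frac{34232}{-20280} = \left(-2521\right) \left(- \frac{13}{1782}\right) - - \frac{4279}{2535} = \frac{32773}{1782} + \frac{4279}{2535} = \frac{30234911}{1505790}$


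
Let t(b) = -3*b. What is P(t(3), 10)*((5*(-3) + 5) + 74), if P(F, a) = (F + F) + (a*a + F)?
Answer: 4672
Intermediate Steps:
P(F, a) = a² + 3*F (P(F, a) = 2*F + (a² + F) = 2*F + (F + a²) = a² + 3*F)
P(t(3), 10)*((5*(-3) + 5) + 74) = (10² + 3*(-3*3))*((5*(-3) + 5) + 74) = (100 + 3*(-9))*((-15 + 5) + 74) = (100 - 27)*(-10 + 74) = 73*64 = 4672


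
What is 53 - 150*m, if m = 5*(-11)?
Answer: 8303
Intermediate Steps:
m = -55
53 - 150*m = 53 - 150*(-55) = 53 + 8250 = 8303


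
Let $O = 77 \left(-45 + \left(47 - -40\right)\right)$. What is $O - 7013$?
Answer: $-3779$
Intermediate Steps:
$O = 3234$ ($O = 77 \left(-45 + \left(47 + 40\right)\right) = 77 \left(-45 + 87\right) = 77 \cdot 42 = 3234$)
$O - 7013 = 3234 - 7013 = -3779$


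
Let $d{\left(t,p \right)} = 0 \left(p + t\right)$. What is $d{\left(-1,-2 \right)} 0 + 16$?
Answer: $16$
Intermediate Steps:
$d{\left(t,p \right)} = 0$
$d{\left(-1,-2 \right)} 0 + 16 = 0 \cdot 0 + 16 = 0 + 16 = 16$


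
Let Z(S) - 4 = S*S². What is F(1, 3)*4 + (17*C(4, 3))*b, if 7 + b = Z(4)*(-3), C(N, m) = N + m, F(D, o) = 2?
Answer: -25101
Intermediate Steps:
Z(S) = 4 + S³ (Z(S) = 4 + S*S² = 4 + S³)
b = -211 (b = -7 + (4 + 4³)*(-3) = -7 + (4 + 64)*(-3) = -7 + 68*(-3) = -7 - 204 = -211)
F(1, 3)*4 + (17*C(4, 3))*b = 2*4 + (17*(4 + 3))*(-211) = 8 + (17*7)*(-211) = 8 + 119*(-211) = 8 - 25109 = -25101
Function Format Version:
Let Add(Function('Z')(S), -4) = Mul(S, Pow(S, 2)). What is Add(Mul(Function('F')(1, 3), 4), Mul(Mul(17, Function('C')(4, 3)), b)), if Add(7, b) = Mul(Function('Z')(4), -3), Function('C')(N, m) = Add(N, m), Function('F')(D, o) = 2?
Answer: -25101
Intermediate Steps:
Function('Z')(S) = Add(4, Pow(S, 3)) (Function('Z')(S) = Add(4, Mul(S, Pow(S, 2))) = Add(4, Pow(S, 3)))
b = -211 (b = Add(-7, Mul(Add(4, Pow(4, 3)), -3)) = Add(-7, Mul(Add(4, 64), -3)) = Add(-7, Mul(68, -3)) = Add(-7, -204) = -211)
Add(Mul(Function('F')(1, 3), 4), Mul(Mul(17, Function('C')(4, 3)), b)) = Add(Mul(2, 4), Mul(Mul(17, Add(4, 3)), -211)) = Add(8, Mul(Mul(17, 7), -211)) = Add(8, Mul(119, -211)) = Add(8, -25109) = -25101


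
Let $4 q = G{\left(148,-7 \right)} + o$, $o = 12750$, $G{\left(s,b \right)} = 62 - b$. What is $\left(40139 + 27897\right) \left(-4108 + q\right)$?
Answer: $-61453517$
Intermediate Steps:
$q = \frac{12819}{4}$ ($q = \frac{\left(62 - -7\right) + 12750}{4} = \frac{\left(62 + 7\right) + 12750}{4} = \frac{69 + 12750}{4} = \frac{1}{4} \cdot 12819 = \frac{12819}{4} \approx 3204.8$)
$\left(40139 + 27897\right) \left(-4108 + q\right) = \left(40139 + 27897\right) \left(-4108 + \frac{12819}{4}\right) = 68036 \left(- \frac{3613}{4}\right) = -61453517$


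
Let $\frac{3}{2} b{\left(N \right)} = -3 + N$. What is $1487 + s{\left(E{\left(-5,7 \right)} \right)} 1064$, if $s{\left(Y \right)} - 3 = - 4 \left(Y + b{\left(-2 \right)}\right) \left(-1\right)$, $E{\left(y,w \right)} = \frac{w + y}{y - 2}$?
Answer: $- \frac{32171}{3} \approx -10724.0$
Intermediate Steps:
$b{\left(N \right)} = -2 + \frac{2 N}{3}$ ($b{\left(N \right)} = \frac{2 \left(-3 + N\right)}{3} = -2 + \frac{2 N}{3}$)
$E{\left(y,w \right)} = \frac{w + y}{-2 + y}$
$s{\left(Y \right)} = - \frac{31}{3} + 4 Y$ ($s{\left(Y \right)} = 3 + - 4 \left(Y + \left(-2 + \frac{2}{3} \left(-2\right)\right)\right) \left(-1\right) = 3 + - 4 \left(Y - \frac{10}{3}\right) \left(-1\right) = 3 + - 4 \left(- \frac{10}{3} + Y\right) \left(-1\right) = 3 + \left(\frac{40}{3} - 4 Y\right) \left(-1\right) = 3 + \left(- \frac{40}{3} + 4 Y\right) = - \frac{31}{3} + 4 Y$)
$1487 + s{\left(E{\left(-5,7 \right)} \right)} 1064 = 1487 + \left(- \frac{31}{3} + 4 \frac{7 - 5}{-2 - 5}\right) 1064 = 1487 + \left(- \frac{31}{3} + 4 \frac{1}{-7} \cdot 2\right) 1064 = 1487 + \left(- \frac{31}{3} + 4 \left(\left(- \frac{1}{7}\right) 2\right)\right) 1064 = 1487 + \left(- \frac{31}{3} + 4 \left(- \frac{2}{7}\right)\right) 1064 = 1487 + \left(- \frac{31}{3} - \frac{8}{7}\right) 1064 = 1487 - \frac{36632}{3} = - \frac{32171}{3}$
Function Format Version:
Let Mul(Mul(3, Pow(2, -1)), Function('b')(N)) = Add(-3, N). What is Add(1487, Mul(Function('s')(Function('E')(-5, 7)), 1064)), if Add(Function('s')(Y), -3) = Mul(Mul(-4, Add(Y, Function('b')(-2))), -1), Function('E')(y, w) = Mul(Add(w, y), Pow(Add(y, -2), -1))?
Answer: Rational(-32171, 3) ≈ -10724.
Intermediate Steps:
Function('b')(N) = Add(-2, Mul(Rational(2, 3), N)) (Function('b')(N) = Mul(Rational(2, 3), Add(-3, N)) = Add(-2, Mul(Rational(2, 3), N)))
Function('E')(y, w) = Mul(Pow(Add(-2, y), -1), Add(w, y)) (Function('E')(y, w) = Mul(Add(w, y), Pow(Add(-2, y), -1)) = Mul(Pow(Add(-2, y), -1), Add(w, y)))
Function('s')(Y) = Add(Rational(-31, 3), Mul(4, Y)) (Function('s')(Y) = Add(3, Mul(Mul(-4, Add(Y, Add(-2, Mul(Rational(2, 3), -2)))), -1)) = Add(3, Mul(Mul(-4, Add(Y, Add(-2, Rational(-4, 3)))), -1)) = Add(3, Mul(Mul(-4, Add(Y, Rational(-10, 3))), -1)) = Add(3, Mul(Mul(-4, Add(Rational(-10, 3), Y)), -1)) = Add(3, Mul(Add(Rational(40, 3), Mul(-4, Y)), -1)) = Add(3, Add(Rational(-40, 3), Mul(4, Y))) = Add(Rational(-31, 3), Mul(4, Y)))
Add(1487, Mul(Function('s')(Function('E')(-5, 7)), 1064)) = Add(1487, Mul(Add(Rational(-31, 3), Mul(4, Mul(Pow(Add(-2, -5), -1), Add(7, -5)))), 1064)) = Add(1487, Mul(Add(Rational(-31, 3), Mul(4, Mul(Pow(-7, -1), 2))), 1064)) = Add(1487, Mul(Add(Rational(-31, 3), Mul(4, Mul(Rational(-1, 7), 2))), 1064)) = Add(1487, Mul(Add(Rational(-31, 3), Mul(4, Rational(-2, 7))), 1064)) = Add(1487, Mul(Add(Rational(-31, 3), Rational(-8, 7)), 1064)) = Add(1487, Mul(Rational(-241, 21), 1064)) = Add(1487, Rational(-36632, 3)) = Rational(-32171, 3)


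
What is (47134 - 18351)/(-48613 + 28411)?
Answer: -28783/20202 ≈ -1.4248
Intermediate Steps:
(47134 - 18351)/(-48613 + 28411) = 28783/(-20202) = 28783*(-1/20202) = -28783/20202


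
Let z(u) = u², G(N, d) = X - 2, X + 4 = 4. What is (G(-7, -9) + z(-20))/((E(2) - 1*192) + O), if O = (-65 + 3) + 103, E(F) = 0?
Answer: -398/151 ≈ -2.6358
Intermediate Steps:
X = 0 (X = -4 + 4 = 0)
G(N, d) = -2 (G(N, d) = 0 - 2 = -2)
O = 41 (O = -62 + 103 = 41)
(G(-7, -9) + z(-20))/((E(2) - 1*192) + O) = (-2 + (-20)²)/((0 - 1*192) + 41) = (-2 + 400)/((0 - 192) + 41) = 398/(-192 + 41) = 398/(-151) = 398*(-1/151) = -398/151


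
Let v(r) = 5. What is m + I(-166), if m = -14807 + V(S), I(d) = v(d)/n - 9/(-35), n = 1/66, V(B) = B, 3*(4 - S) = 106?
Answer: -1523348/105 ≈ -14508.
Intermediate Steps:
S = -94/3 (S = 4 - ⅓*106 = 4 - 106/3 = -94/3 ≈ -31.333)
n = 1/66 ≈ 0.015152
I(d) = 11559/35 (I(d) = 5/(1/66) - 9/(-35) = 5*66 - 9*(-1/35) = 330 + 9/35 = 11559/35)
m = -44515/3 (m = -14807 - 94/3 = -44515/3 ≈ -14838.)
m + I(-166) = -44515/3 + 11559/35 = -1523348/105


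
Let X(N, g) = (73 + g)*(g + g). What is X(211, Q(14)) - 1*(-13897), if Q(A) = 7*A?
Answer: 47413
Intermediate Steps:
X(N, g) = 2*g*(73 + g) (X(N, g) = (73 + g)*(2*g) = 2*g*(73 + g))
X(211, Q(14)) - 1*(-13897) = 2*(7*14)*(73 + 7*14) - 1*(-13897) = 2*98*(73 + 98) + 13897 = 2*98*171 + 13897 = 33516 + 13897 = 47413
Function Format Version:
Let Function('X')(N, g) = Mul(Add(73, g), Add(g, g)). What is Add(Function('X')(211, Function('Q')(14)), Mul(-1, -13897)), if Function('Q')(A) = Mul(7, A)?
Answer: 47413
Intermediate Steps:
Function('X')(N, g) = Mul(2, g, Add(73, g)) (Function('X')(N, g) = Mul(Add(73, g), Mul(2, g)) = Mul(2, g, Add(73, g)))
Add(Function('X')(211, Function('Q')(14)), Mul(-1, -13897)) = Add(Mul(2, Mul(7, 14), Add(73, Mul(7, 14))), Mul(-1, -13897)) = Add(Mul(2, 98, Add(73, 98)), 13897) = Add(Mul(2, 98, 171), 13897) = Add(33516, 13897) = 47413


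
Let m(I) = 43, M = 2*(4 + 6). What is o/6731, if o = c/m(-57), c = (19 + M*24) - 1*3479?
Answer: -2980/289433 ≈ -0.010296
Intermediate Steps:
M = 20 (M = 2*10 = 20)
c = -2980 (c = (19 + 20*24) - 1*3479 = (19 + 480) - 3479 = 499 - 3479 = -2980)
o = -2980/43 ≈ -69.302
o/6731 = -2980/43/6731 = -2980/43*1/6731 = -2980/289433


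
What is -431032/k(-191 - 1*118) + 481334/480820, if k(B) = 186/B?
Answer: 5336664221357/7452710 ≈ 7.1607e+5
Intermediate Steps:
-431032/k(-191 - 1*118) + 481334/480820 = -431032/(186/(-191 - 1*118)) + 481334/480820 = -431032/(186/(-191 - 118)) + 481334*(1/480820) = -431032/(186/(-309)) + 240667/240410 = -431032/(186*(-1/309)) + 240667/240410 = -431032/(-62/103) + 240667/240410 = -431032*(-103/62) + 240667/240410 = 22198148/31 + 240667/240410 = 5336664221357/7452710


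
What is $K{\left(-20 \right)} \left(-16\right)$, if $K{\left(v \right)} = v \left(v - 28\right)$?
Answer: $-15360$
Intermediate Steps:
$K{\left(v \right)} = v \left(-28 + v\right)$
$K{\left(-20 \right)} \left(-16\right) = - 20 \left(-28 - 20\right) \left(-16\right) = \left(-20\right) \left(-48\right) \left(-16\right) = 960 \left(-16\right) = -15360$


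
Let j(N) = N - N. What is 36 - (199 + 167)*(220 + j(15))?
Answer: -80484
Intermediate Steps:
j(N) = 0
36 - (199 + 167)*(220 + j(15)) = 36 - (199 + 167)*(220 + 0) = 36 - 366*220 = 36 - 1*80520 = 36 - 80520 = -80484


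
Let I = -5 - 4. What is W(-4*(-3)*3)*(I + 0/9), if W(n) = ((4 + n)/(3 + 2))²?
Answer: -576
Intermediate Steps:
I = -9
W(n) = (⅘ + n/5)² (W(n) = ((4 + n)/5)² = ((4 + n)*(⅕))² = (⅘ + n/5)²)
W(-4*(-3)*3)*(I + 0/9) = ((4 - 4*(-3)*3)²/25)*(-9 + 0/9) = ((4 + 12*3)²/25)*(-9 + 0*(⅑)) = ((4 + 36)²/25)*(-9 + 0) = ((1/25)*40²)*(-9) = ((1/25)*1600)*(-9) = 64*(-9) = -576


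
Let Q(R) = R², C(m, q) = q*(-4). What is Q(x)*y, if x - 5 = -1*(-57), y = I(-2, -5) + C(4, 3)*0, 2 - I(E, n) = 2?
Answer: 0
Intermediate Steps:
I(E, n) = 0 (I(E, n) = 2 - 1*2 = 2 - 2 = 0)
C(m, q) = -4*q
y = 0 (y = 0 - 4*3*0 = 0 - 12*0 = 0 + 0 = 0)
x = 62 (x = 5 - 1*(-57) = 5 + 57 = 62)
Q(x)*y = 62²*0 = 3844*0 = 0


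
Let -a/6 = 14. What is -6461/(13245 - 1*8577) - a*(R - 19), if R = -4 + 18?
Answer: -1967021/4668 ≈ -421.38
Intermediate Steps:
a = -84 (a = -6*14 = -84)
R = 14
-6461/(13245 - 1*8577) - a*(R - 19) = -6461/(13245 - 1*8577) - (-84)*(14 - 19) = -6461/(13245 - 8577) - (-84)*(-5) = -6461/4668 - 1*420 = -6461*1/4668 - 420 = -6461/4668 - 420 = -1967021/4668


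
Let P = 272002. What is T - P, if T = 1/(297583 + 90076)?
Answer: -105444023317/387659 ≈ -2.7200e+5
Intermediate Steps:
T = 1/387659 ≈ 2.5796e-6
T - P = 1/387659 - 1*272002 = 1/387659 - 272002 = -105444023317/387659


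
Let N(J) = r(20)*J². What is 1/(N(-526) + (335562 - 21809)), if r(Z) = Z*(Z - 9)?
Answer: 1/61182473 ≈ 1.6345e-8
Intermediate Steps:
r(Z) = Z*(-9 + Z)
N(J) = 220*J² (N(J) = (20*(-9 + 20))*J² = (20*11)*J² = 220*J²)
1/(N(-526) + (335562 - 21809)) = 1/(220*(-526)² + (335562 - 21809)) = 1/(220*276676 + 313753) = 1/(60868720 + 313753) = 1/61182473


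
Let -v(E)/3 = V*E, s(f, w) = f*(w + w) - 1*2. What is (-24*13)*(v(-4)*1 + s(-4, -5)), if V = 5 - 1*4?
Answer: -15600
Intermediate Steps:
V = 1 (V = 5 - 4 = 1)
s(f, w) = -2 + 2*f*w (s(f, w) = f*(2*w) - 2 = 2*f*w - 2 = -2 + 2*f*w)
v(E) = -3*E
(-24*13)*(v(-4)*1 + s(-4, -5)) = (-24*13)*(-3*(-4)*1 + (-2 + 2*(-4)*(-5))) = -312*(12*1 + (-2 + 40)) = -312*(12 + 38) = -312*50 = -15600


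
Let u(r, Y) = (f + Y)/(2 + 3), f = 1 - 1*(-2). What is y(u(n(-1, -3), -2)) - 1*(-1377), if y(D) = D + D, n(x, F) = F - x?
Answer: 6887/5 ≈ 1377.4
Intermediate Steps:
f = 3 (f = 1 + 2 = 3)
u(r, Y) = ⅗ + Y/5 (u(r, Y) = (3 + Y)/(2 + 3) = (3 + Y)/5 = (3 + Y)*(⅕) = ⅗ + Y/5)
y(D) = 2*D
y(u(n(-1, -3), -2)) - 1*(-1377) = 2*(⅗ + (⅕)*(-2)) - 1*(-1377) = 2*(⅗ - ⅖) + 1377 = 2*(⅕) + 1377 = ⅖ + 1377 = 6887/5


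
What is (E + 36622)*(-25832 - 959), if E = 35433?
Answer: -1930425505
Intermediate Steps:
(E + 36622)*(-25832 - 959) = (35433 + 36622)*(-25832 - 959) = 72055*(-26791) = -1930425505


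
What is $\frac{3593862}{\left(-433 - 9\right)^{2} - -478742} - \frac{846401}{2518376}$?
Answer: $\frac{1413355302601}{282942061976} \approx 4.9952$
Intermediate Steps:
$\frac{3593862}{\left(-433 - 9\right)^{2} - -478742} - \frac{846401}{2518376} = \frac{3593862}{\left(-442\right)^{2} + 478742} - \frac{846401}{2518376} = \frac{3593862}{195364 + 478742} - \frac{846401}{2518376} = \frac{3593862}{674106} - \frac{846401}{2518376} = 3593862 \cdot \frac{1}{674106} - \frac{846401}{2518376} = \frac{598977}{112351} - \frac{846401}{2518376} = \frac{1413355302601}{282942061976}$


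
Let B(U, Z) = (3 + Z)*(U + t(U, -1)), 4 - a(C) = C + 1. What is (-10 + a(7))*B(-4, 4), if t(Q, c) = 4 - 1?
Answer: 98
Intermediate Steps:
a(C) = 3 - C (a(C) = 4 - (C + 1) = 4 - (1 + C) = 4 + (-1 - C) = 3 - C)
t(Q, c) = 3
B(U, Z) = (3 + U)*(3 + Z) (B(U, Z) = (3 + Z)*(U + 3) = (3 + Z)*(3 + U) = (3 + U)*(3 + Z))
(-10 + a(7))*B(-4, 4) = (-10 + (3 - 1*7))*(9 + 3*(-4) + 3*4 - 4*4) = (-10 + (3 - 7))*(9 - 12 + 12 - 16) = (-10 - 4)*(-7) = -14*(-7) = 98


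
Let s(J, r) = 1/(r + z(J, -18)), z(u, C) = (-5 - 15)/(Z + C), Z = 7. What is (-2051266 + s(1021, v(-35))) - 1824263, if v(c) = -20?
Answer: -775105811/200 ≈ -3.8755e+6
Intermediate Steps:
z(u, C) = -20/(7 + C) (z(u, C) = (-5 - 15)/(7 + C) = -20/(7 + C))
s(J, r) = 1/(20/11 + r) (s(J, r) = 1/(r - 20/(7 - 18)) = 1/(r - 20/(-11)) = 1/(r - 20*(-1/11)) = 1/(r + 20/11) = 1/(20/11 + r))
(-2051266 + s(1021, v(-35))) - 1824263 = (-2051266 + 11/(20 + 11*(-20))) - 1824263 = (-2051266 + 11/(20 - 220)) - 1824263 = (-2051266 + 11/(-200)) - 1824263 = (-2051266 + 11*(-1/200)) - 1824263 = (-2051266 - 11/200) - 1824263 = -410253211/200 - 1824263 = -775105811/200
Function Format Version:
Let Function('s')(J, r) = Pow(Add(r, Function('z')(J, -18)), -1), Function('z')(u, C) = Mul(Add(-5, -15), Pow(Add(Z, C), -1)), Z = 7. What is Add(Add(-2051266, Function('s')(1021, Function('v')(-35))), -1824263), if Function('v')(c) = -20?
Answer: Rational(-775105811, 200) ≈ -3.8755e+6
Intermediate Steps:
Function('z')(u, C) = Mul(-20, Pow(Add(7, C), -1)) (Function('z')(u, C) = Mul(Add(-5, -15), Pow(Add(7, C), -1)) = Mul(-20, Pow(Add(7, C), -1)))
Function('s')(J, r) = Pow(Add(Rational(20, 11), r), -1) (Function('s')(J, r) = Pow(Add(r, Mul(-20, Pow(Add(7, -18), -1))), -1) = Pow(Add(r, Mul(-20, Pow(-11, -1))), -1) = Pow(Add(r, Mul(-20, Rational(-1, 11))), -1) = Pow(Add(r, Rational(20, 11)), -1) = Pow(Add(Rational(20, 11), r), -1))
Add(Add(-2051266, Function('s')(1021, Function('v')(-35))), -1824263) = Add(Add(-2051266, Mul(11, Pow(Add(20, Mul(11, -20)), -1))), -1824263) = Add(Add(-2051266, Mul(11, Pow(Add(20, -220), -1))), -1824263) = Add(Add(-2051266, Mul(11, Pow(-200, -1))), -1824263) = Add(Add(-2051266, Mul(11, Rational(-1, 200))), -1824263) = Add(Add(-2051266, Rational(-11, 200)), -1824263) = Add(Rational(-410253211, 200), -1824263) = Rational(-775105811, 200)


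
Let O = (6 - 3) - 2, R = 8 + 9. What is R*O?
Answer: 17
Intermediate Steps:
R = 17
O = 1 (O = 3 - 2 = 1)
R*O = 17*1 = 17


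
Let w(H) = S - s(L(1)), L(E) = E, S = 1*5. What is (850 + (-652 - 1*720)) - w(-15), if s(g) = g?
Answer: -526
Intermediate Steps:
S = 5
w(H) = 4 (w(H) = 5 - 1*1 = 5 - 1 = 4)
(850 + (-652 - 1*720)) - w(-15) = (850 + (-652 - 1*720)) - 1*4 = (850 + (-652 - 720)) - 4 = (850 - 1372) - 4 = -522 - 4 = -526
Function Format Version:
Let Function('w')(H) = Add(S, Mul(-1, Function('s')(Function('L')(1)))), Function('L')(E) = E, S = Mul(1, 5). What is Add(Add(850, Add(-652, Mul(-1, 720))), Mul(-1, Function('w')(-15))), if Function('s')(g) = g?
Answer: -526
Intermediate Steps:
S = 5
Function('w')(H) = 4 (Function('w')(H) = Add(5, Mul(-1, 1)) = Add(5, -1) = 4)
Add(Add(850, Add(-652, Mul(-1, 720))), Mul(-1, Function('w')(-15))) = Add(Add(850, Add(-652, Mul(-1, 720))), Mul(-1, 4)) = Add(Add(850, Add(-652, -720)), -4) = Add(Add(850, -1372), -4) = Add(-522, -4) = -526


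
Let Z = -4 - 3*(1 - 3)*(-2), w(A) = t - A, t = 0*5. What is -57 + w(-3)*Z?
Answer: -105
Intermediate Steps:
t = 0
w(A) = -A (w(A) = 0 - A = -A)
Z = -16 (Z = -4 - (-6)*(-2) = -4 - 3*4 = -4 - 12 = -16)
-57 + w(-3)*Z = -57 - 1*(-3)*(-16) = -57 + 3*(-16) = -57 - 48 = -105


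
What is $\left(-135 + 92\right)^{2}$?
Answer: $1849$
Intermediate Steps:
$\left(-135 + 92\right)^{2} = \left(-43\right)^{2} = 1849$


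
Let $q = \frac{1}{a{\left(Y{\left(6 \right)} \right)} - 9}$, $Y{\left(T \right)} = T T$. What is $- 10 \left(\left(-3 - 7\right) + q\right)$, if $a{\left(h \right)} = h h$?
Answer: $\frac{128690}{1287} \approx 99.992$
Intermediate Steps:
$Y{\left(T \right)} = T^{2}$
$a{\left(h \right)} = h^{2}$
$q = \frac{1}{1287}$ ($q = \frac{1}{\left(6^{2}\right)^{2} - 9} = \frac{1}{36^{2} - 9} = \frac{1}{1296 - 9} = \frac{1}{1287} \approx 0.000777$)
$- 10 \left(\left(-3 - 7\right) + q\right) = - 10 \left(\left(-3 - 7\right) + \frac{1}{1287}\right) = - 10 \left(-10 + \frac{1}{1287}\right) = \left(-10\right) \left(- \frac{12869}{1287}\right) = \frac{128690}{1287}$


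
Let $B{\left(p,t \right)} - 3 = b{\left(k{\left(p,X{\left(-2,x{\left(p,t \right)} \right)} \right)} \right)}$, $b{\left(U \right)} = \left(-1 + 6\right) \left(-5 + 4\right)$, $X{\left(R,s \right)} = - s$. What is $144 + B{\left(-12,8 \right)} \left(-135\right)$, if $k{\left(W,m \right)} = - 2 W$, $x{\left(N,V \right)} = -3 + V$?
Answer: $414$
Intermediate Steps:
$b{\left(U \right)} = -5$ ($b{\left(U \right)} = 5 \left(-1\right) = -5$)
$B{\left(p,t \right)} = -2$ ($B{\left(p,t \right)} = 3 - 5 = -2$)
$144 + B{\left(-12,8 \right)} \left(-135\right) = 144 - -270 = 144 + 270 = 414$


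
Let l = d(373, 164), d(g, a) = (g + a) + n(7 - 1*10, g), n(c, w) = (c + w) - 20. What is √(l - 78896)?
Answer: I*√78009 ≈ 279.3*I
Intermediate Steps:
n(c, w) = -20 + c + w
d(g, a) = -23 + a + 2*g (d(g, a) = (g + a) + (-20 + (7 - 1*10) + g) = (a + g) + (-20 + (7 - 10) + g) = (a + g) + (-20 - 3 + g) = (a + g) + (-23 + g) = -23 + a + 2*g)
l = 887 (l = -23 + 164 + 2*373 = -23 + 164 + 746 = 887)
√(l - 78896) = √(887 - 78896) = √(-78009) = I*√78009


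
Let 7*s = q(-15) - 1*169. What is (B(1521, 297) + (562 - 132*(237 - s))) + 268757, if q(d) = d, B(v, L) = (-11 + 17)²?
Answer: 1642209/7 ≈ 2.3460e+5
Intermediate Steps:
B(v, L) = 36 (B(v, L) = 6² = 36)
s = -184/7 (s = (-15 - 1*169)/7 = (-15 - 169)/7 = (⅐)*(-184) = -184/7 ≈ -26.286)
(B(1521, 297) + (562 - 132*(237 - s))) + 268757 = (36 + (562 - 132*(237 - 1*(-184/7)))) + 268757 = (36 + (562 - 132*(237 + 184/7))) + 268757 = (36 + (562 - 132*1843/7)) + 268757 = (36 + (562 - 243276/7)) + 268757 = (36 - 239342/7) + 268757 = -239090/7 + 268757 = 1642209/7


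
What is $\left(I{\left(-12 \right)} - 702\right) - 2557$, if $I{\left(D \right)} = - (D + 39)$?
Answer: $-3286$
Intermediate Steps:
$I{\left(D \right)} = -39 - D$ ($I{\left(D \right)} = - (39 + D) = -39 - D$)
$\left(I{\left(-12 \right)} - 702\right) - 2557 = \left(\left(-39 - -12\right) - 702\right) - 2557 = \left(\left(-39 + 12\right) - 702\right) - 2557 = \left(-27 - 702\right) - 2557 = -729 - 2557 = -3286$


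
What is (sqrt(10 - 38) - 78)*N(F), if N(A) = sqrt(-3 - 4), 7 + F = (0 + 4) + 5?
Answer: -14 - 78*I*sqrt(7) ≈ -14.0 - 206.37*I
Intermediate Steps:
F = 2 (F = -7 + ((0 + 4) + 5) = -7 + (4 + 5) = -7 + 9 = 2)
N(A) = I*sqrt(7) (N(A) = sqrt(-7) = I*sqrt(7))
(sqrt(10 - 38) - 78)*N(F) = (sqrt(10 - 38) - 78)*(I*sqrt(7)) = (sqrt(-28) - 78)*(I*sqrt(7)) = (2*I*sqrt(7) - 78)*(I*sqrt(7)) = (-78 + 2*I*sqrt(7))*(I*sqrt(7)) = I*sqrt(7)*(-78 + 2*I*sqrt(7))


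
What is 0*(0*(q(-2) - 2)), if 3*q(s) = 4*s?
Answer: 0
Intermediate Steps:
q(s) = 4*s/3 (q(s) = (4*s)/3 = 4*s/3)
0*(0*(q(-2) - 2)) = 0*(0*((4/3)*(-2) - 2)) = 0*(0*(-8/3 - 2)) = 0*(0*(-14/3)) = 0*0 = 0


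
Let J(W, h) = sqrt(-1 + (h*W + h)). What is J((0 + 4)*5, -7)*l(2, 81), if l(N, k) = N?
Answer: 4*I*sqrt(37) ≈ 24.331*I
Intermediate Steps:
J(W, h) = sqrt(-1 + h + W*h) (J(W, h) = sqrt(-1 + (W*h + h)) = sqrt(-1 + (h + W*h)) = sqrt(-1 + h + W*h))
J((0 + 4)*5, -7)*l(2, 81) = sqrt(-1 - 7 + ((0 + 4)*5)*(-7))*2 = sqrt(-1 - 7 + (4*5)*(-7))*2 = sqrt(-1 - 7 + 20*(-7))*2 = sqrt(-1 - 7 - 140)*2 = sqrt(-148)*2 = (2*I*sqrt(37))*2 = 4*I*sqrt(37)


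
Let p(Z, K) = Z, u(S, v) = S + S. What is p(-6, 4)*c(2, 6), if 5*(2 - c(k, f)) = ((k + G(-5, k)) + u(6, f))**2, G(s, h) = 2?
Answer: 1476/5 ≈ 295.20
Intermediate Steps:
u(S, v) = 2*S
c(k, f) = 2 - (14 + k)**2/5 (c(k, f) = 2 - ((k + 2) + 2*6)**2/5 = 2 - ((2 + k) + 12)**2/5 = 2 - (14 + k)**2/5)
p(-6, 4)*c(2, 6) = -6*(2 - (14 + 2)**2/5) = -6*(2 - 1/5*16**2) = -6*(2 - 1/5*256) = -6*(2 - 256/5) = -6*(-246/5) = 1476/5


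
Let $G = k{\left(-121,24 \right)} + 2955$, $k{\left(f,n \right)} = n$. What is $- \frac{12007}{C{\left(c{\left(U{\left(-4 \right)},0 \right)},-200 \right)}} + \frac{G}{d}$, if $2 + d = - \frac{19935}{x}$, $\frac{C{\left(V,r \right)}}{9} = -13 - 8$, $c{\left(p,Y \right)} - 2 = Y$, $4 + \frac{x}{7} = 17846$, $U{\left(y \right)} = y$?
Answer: $- \frac{67080629653}{50977647} \approx -1315.9$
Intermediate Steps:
$x = 124894$ ($x = -28 + 7 \cdot 17846 = -28 + 124922 = 124894$)
$c{\left(p,Y \right)} = 2 + Y$
$C{\left(V,r \right)} = -189$ ($C{\left(V,r \right)} = 9 \left(-13 - 8\right) = 9 \left(-21\right) = -189$)
$G = 2979$ ($G = 24 + 2955 = 2979$)
$d = - \frac{269723}{124894}$ ($d = -2 - \frac{19935}{124894} = - \frac{269723}{124894} \approx -2.1596$)
$- \frac{12007}{C{\left(c{\left(U{\left(-4 \right)},0 \right)},-200 \right)}} + \frac{G}{d} = - \frac{12007}{-189} + \frac{2979}{- \frac{269723}{124894}} = \left(-12007\right) \left(- \frac{1}{189}\right) + 2979 \left(- \frac{124894}{269723}\right) = \frac{12007}{189} - \frac{372059226}{269723} = - \frac{67080629653}{50977647}$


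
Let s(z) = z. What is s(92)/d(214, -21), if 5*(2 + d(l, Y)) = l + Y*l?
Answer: -46/429 ≈ -0.10723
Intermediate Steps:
d(l, Y) = -2 + l/5 + Y*l/5 (d(l, Y) = -2 + (l + Y*l)/5 = -2 + (l/5 + Y*l/5) = -2 + l/5 + Y*l/5)
s(92)/d(214, -21) = 92/(-2 + (⅕)*214 + (⅕)*(-21)*214) = 92/(-2 + 214/5 - 4494/5) = 92/(-858) = 92*(-1/858) = -46/429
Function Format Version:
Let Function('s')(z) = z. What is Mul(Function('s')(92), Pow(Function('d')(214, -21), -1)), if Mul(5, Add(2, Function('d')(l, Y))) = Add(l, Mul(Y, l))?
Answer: Rational(-46, 429) ≈ -0.10723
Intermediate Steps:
Function('d')(l, Y) = Add(-2, Mul(Rational(1, 5), l), Mul(Rational(1, 5), Y, l)) (Function('d')(l, Y) = Add(-2, Mul(Rational(1, 5), Add(l, Mul(Y, l)))) = Add(-2, Add(Mul(Rational(1, 5), l), Mul(Rational(1, 5), Y, l))) = Add(-2, Mul(Rational(1, 5), l), Mul(Rational(1, 5), Y, l)))
Mul(Function('s')(92), Pow(Function('d')(214, -21), -1)) = Mul(92, Pow(Add(-2, Mul(Rational(1, 5), 214), Mul(Rational(1, 5), -21, 214)), -1)) = Mul(92, Pow(Add(-2, Rational(214, 5), Rational(-4494, 5)), -1)) = Mul(92, Pow(-858, -1)) = Mul(92, Rational(-1, 858)) = Rational(-46, 429)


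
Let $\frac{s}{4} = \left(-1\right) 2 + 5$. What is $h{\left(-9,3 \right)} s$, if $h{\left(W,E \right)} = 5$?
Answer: $60$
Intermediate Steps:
$s = 12$ ($s = 4 \left(\left(-1\right) 2 + 5\right) = 4 \left(-2 + 5\right) = 4 \cdot 3 = 12$)
$h{\left(-9,3 \right)} s = 5 \cdot 12 = 60$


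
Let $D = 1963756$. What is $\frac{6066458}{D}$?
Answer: $\frac{3033229}{981878} \approx 3.0892$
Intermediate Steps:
$\frac{6066458}{D} = \frac{6066458}{1963756} = 6066458 \cdot \frac{1}{1963756} = \frac{3033229}{981878}$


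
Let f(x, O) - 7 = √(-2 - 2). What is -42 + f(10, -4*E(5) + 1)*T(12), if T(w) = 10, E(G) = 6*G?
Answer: 28 + 20*I ≈ 28.0 + 20.0*I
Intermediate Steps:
f(x, O) = 7 + 2*I (f(x, O) = 7 + √(-2 - 2) = 7 + √(-4) = 7 + 2*I)
-42 + f(10, -4*E(5) + 1)*T(12) = -42 + (7 + 2*I)*10 = -42 + (70 + 20*I) = 28 + 20*I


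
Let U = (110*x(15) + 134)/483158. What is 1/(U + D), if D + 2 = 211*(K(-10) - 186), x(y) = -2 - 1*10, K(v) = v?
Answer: -241579/9991224875 ≈ -2.4179e-5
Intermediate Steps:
x(y) = -12 (x(y) = -2 - 10 = -12)
D = -41358 (D = -2 + 211*(-10 - 186) = -2 + 211*(-196) = -2 - 41356 = -41358)
U = -593/241579 (U = (110*(-12) + 134)/483158 = (-1320 + 134)*(1/483158) = -1186*1/483158 = -593/241579 ≈ -0.0024547)
1/(U + D) = 1/(-593/241579 - 41358) = 1/(-9991224875/241579) = -241579/9991224875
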